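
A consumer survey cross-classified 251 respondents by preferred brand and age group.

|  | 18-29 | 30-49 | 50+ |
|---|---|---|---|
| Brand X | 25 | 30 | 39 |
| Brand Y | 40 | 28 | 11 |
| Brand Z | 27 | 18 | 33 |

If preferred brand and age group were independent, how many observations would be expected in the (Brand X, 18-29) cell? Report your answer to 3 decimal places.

34.454

Row total (Brand X) = 94; column total (18-29) = 92; grand total N = 251.
Expected count = (row total × column total) / N = 94 × 92 / 251 = 34.454.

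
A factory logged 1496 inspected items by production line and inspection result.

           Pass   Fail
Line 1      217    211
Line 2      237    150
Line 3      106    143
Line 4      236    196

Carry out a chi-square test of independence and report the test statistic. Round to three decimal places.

Row totals: 428, 387, 249, 432. Column totals: 796, 700. Grand total N = 1496.
Expected counts (row total × column total / N):
  Line 1, Pass: 428×796/1496 = 227.7326
  Line 1, Fail: 428×700/1496 = 200.2674
  Line 2, Pass: 387×796/1496 = 205.9171
  Line 2, Fail: 387×700/1496 = 181.0829
  Line 3, Pass: 249×796/1496 = 132.4893
  Line 3, Fail: 249×700/1496 = 116.5107
  Line 4, Pass: 432×796/1496 = 229.8610
  Line 4, Fail: 432×700/1496 = 202.1390
Contributions (O − E)²/E:
  (217 − 227.7326)²/227.7326 = 0.5058
  (211 − 200.2674)²/200.2674 = 0.5752
  (237 − 205.9171)²/205.9171 = 4.6919
  (150 − 181.0829)²/181.0829 = 5.3354
  (106 − 132.4893)²/132.4893 = 5.2961
  (143 − 116.5107)²/116.5107 = 6.0225
  (236 − 229.8610)²/229.8610 = 0.1640
  (196 − 202.1390)²/202.1390 = 0.1864
χ² = 0.5058 + 0.5752 + 4.6919 + 5.3354 + 5.2961 + 6.0225 + 0.1640 + 0.1864 = 22.777

22.777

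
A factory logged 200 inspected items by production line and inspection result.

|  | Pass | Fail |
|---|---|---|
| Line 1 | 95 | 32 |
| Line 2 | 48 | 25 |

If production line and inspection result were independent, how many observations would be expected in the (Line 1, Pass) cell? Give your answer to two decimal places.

90.81

Row total (Line 1) = 127; column total (Pass) = 143; grand total N = 200.
Expected count = (row total × column total) / N = 127 × 143 / 200 = 90.81.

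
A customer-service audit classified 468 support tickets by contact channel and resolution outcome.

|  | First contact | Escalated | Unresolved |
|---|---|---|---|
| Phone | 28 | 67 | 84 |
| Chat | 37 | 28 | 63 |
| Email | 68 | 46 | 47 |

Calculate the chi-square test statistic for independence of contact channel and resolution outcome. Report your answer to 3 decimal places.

Row totals: 179, 128, 161. Column totals: 133, 141, 194. Grand total N = 468.
Expected counts (row total × column total / N):
  Phone, First contact: 179×133/468 = 50.8697
  Phone, Escalated: 179×141/468 = 53.9295
  Phone, Unresolved: 179×194/468 = 74.2009
  Chat, First contact: 128×133/468 = 36.3761
  Chat, Escalated: 128×141/468 = 38.5641
  Chat, Unresolved: 128×194/468 = 53.0598
  Email, First contact: 161×133/468 = 45.7543
  Email, Escalated: 161×141/468 = 48.5064
  Email, Unresolved: 161×194/468 = 66.7393
Contributions (O − E)²/E:
  (28 − 50.8697)²/50.8697 = 10.2816
  (67 − 53.9295)²/53.9295 = 3.1678
  (84 − 74.2009)²/74.2009 = 1.2941
  (37 − 36.3761)²/36.3761 = 0.0107
  (28 − 38.5641)²/38.5641 = 2.8939
  (63 − 53.0598)²/53.0598 = 1.8622
  (68 − 45.7543)²/45.7543 = 10.8158
  (46 − 48.5064)²/48.5064 = 0.1295
  (47 − 66.7393)²/66.7393 = 5.8382
χ² = 10.2816 + 3.1678 + 1.2941 + 0.0107 + 2.8939 + 1.8622 + 10.8158 + 0.1295 + 5.8382 = 36.294

36.294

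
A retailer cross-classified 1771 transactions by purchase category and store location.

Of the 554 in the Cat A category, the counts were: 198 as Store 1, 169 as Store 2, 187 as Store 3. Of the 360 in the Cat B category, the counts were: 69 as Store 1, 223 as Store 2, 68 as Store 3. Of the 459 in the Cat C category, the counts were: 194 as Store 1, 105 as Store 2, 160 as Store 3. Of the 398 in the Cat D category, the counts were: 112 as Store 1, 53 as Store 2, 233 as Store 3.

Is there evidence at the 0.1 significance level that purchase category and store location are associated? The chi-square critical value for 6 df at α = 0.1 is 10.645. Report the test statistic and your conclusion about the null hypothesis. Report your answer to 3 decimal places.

Row totals: 554, 360, 459, 398. Column totals: 573, 550, 648. Grand total N = 1771.
Expected counts (row total × column total / N):
  Cat A, Store 1: 554×573/1771 = 179.24449
  Cat A, Store 2: 554×550/1771 = 172.04969
  Cat A, Store 3: 554×648/1771 = 202.70582
  Cat B, Store 1: 360×573/1771 = 116.47657
  Cat B, Store 2: 360×550/1771 = 111.80124
  Cat B, Store 3: 360×648/1771 = 131.72219
  Cat C, Store 1: 459×573/1771 = 148.50762
  Cat C, Store 2: 459×550/1771 = 142.54658
  Cat C, Store 3: 459×648/1771 = 167.94579
  Cat D, Store 1: 398×573/1771 = 128.77132
  Cat D, Store 2: 398×550/1771 = 123.60248
  Cat D, Store 3: 398×648/1771 = 145.62620
Contributions (O − E)²/E:
  (198 − 179.24449)²/179.24449 = 1.9625
  (169 − 172.04969)²/172.04969 = 0.0541
  (187 − 202.70582)²/202.70582 = 1.2169
  (69 − 116.47657)²/116.47657 = 19.3517
  (223 − 111.80124)²/111.80124 = 110.5995
  (68 − 131.72219)²/131.72219 = 30.8264
  (194 − 148.50762)²/148.50762 = 13.9357
  (105 − 142.54658)²/142.54658 = 9.8897
  (160 − 167.94579)²/167.94579 = 0.3759
  (112 − 128.77132)²/128.77132 = 2.1843
  (53 − 123.60248)²/123.60248 = 40.3286
  (233 − 145.62620)²/145.62620 = 52.4231
χ² = 1.9625 + 0.0541 + 1.2169 + 19.3517 + 110.5995 + 30.8264 + 13.9357 + 9.8897 + 0.3759 + 2.1843 + 40.3286 + 52.4231 = 283.148
df = (4−1)(3−1) = 6. Since 283.148 > 10.645, reject the null hypothesis of independence at α = 0.1.

283.148; reject H₀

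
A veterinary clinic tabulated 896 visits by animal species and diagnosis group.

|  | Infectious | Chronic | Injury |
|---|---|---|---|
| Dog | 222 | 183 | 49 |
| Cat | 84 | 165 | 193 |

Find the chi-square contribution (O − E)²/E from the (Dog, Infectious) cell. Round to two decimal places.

Row total (Dog) = 454; column total (Infectious) = 306; N = 896.
Expected count E = 454 × 306 / 896 = 155.049.
Contribution = (O − E)²/E = (222 − 155.049)² / 155.049 = 28.91.

28.91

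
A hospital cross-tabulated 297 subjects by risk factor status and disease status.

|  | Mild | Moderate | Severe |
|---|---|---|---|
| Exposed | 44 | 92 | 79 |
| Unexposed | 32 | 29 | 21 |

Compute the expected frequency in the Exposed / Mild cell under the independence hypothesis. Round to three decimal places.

55.017

Row total (Exposed) = 215; column total (Mild) = 76; grand total N = 297.
Expected count = (row total × column total) / N = 215 × 76 / 297 = 55.017.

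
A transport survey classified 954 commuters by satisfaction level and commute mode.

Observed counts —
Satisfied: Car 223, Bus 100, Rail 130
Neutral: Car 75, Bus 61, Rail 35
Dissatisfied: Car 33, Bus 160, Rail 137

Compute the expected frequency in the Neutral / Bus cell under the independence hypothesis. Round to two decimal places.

57.54

Row total (Neutral) = 171; column total (Bus) = 321; grand total N = 954.
Expected count = (row total × column total) / N = 171 × 321 / 954 = 57.54.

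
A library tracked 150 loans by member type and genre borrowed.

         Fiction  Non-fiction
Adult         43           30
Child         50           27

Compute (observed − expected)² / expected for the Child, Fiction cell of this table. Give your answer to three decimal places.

0.107

Row total (Child) = 77; column total (Fiction) = 93; N = 150.
Expected count E = 77 × 93 / 150 = 47.7400.
Contribution = (O − E)²/E = (50 − 47.7400)² / 47.7400 = 0.107.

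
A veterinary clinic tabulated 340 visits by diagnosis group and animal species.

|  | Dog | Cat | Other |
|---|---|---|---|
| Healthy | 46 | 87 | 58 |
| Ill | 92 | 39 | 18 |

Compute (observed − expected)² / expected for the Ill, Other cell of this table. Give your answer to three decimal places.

7.034

Row total (Ill) = 149; column total (Other) = 76; N = 340.
Expected count E = 149 × 76 / 340 = 33.3059.
Contribution = (O − E)²/E = (18 − 33.3059)² / 33.3059 = 7.034.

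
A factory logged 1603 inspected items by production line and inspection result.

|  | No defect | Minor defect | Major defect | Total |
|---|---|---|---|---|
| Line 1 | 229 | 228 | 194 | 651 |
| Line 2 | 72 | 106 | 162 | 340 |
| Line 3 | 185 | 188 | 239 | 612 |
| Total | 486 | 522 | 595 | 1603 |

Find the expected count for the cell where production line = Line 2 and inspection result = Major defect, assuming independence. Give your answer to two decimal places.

126.20

Row total (Line 2) = 340; column total (Major defect) = 595; grand total N = 1603.
Expected count = (row total × column total) / N = 340 × 595 / 1603 = 126.20.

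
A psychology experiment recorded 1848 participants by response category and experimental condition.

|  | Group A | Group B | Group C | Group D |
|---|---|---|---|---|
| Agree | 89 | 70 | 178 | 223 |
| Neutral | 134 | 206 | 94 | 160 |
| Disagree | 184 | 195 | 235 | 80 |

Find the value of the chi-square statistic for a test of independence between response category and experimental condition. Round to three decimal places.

Row totals: 560, 594, 694. Column totals: 407, 471, 507, 463. Grand total N = 1848.
Expected counts (row total × column total / N):
  Agree, Group A: 560×407/1848 = 123.33333
  Agree, Group B: 560×471/1848 = 142.72727
  Agree, Group C: 560×507/1848 = 153.63636
  Agree, Group D: 560×463/1848 = 140.30303
  Neutral, Group A: 594×407/1848 = 130.82143
  Neutral, Group B: 594×471/1848 = 151.39286
  Neutral, Group C: 594×507/1848 = 162.96429
  Neutral, Group D: 594×463/1848 = 148.82143
  Disagree, Group A: 694×407/1848 = 152.84524
  Disagree, Group B: 694×471/1848 = 176.87987
  Disagree, Group C: 694×507/1848 = 190.39935
  Disagree, Group D: 694×463/1848 = 173.87554
Contributions (O − E)²/E:
  (89 − 123.33333)²/123.33333 = 9.5577
  (70 − 142.72727)²/142.72727 = 37.0585
  (178 − 153.63636)²/153.63636 = 3.8636
  (223 − 140.30303)²/140.30303 = 48.7430
  (134 − 130.82143)²/130.82143 = 0.0772
  (206 − 151.39286)²/151.39286 = 19.6967
  (94 − 162.96429)²/162.96429 = 29.1848
  (160 − 148.82143)²/148.82143 = 0.8397
  (184 − 152.84524)²/152.84524 = 6.3503
  (195 − 176.87987)²/176.87987 = 1.8563
  (235 − 190.39935)²/190.39935 = 10.4476
  (80 − 173.87554)²/173.87554 = 50.6835
χ² = 9.5577 + 37.0585 + 3.8636 + 48.7430 + 0.0772 + 19.6967 + 29.1848 + 0.8397 + 6.3503 + 1.8563 + 10.4476 + 50.6835 = 218.359

218.359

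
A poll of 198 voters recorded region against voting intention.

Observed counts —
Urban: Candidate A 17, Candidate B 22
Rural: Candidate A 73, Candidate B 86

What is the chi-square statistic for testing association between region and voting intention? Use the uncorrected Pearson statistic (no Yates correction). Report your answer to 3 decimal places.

0.068

Row totals: 39, 159. Column totals: 90, 108. Grand total N = 198.
Expected counts (row total × column total / N):
  Urban, Candidate A: 39×90/198 = 17.7273
  Urban, Candidate B: 39×108/198 = 21.2727
  Rural, Candidate A: 159×90/198 = 72.2727
  Rural, Candidate B: 159×108/198 = 86.7273
Contributions (O − E)²/E:
  (17 − 17.7273)²/17.7273 = 0.0298
  (22 − 21.2727)²/21.2727 = 0.0249
  (73 − 72.2727)²/72.2727 = 0.0073
  (86 − 86.7273)²/86.7273 = 0.0061
χ² = 0.0298 + 0.0249 + 0.0073 + 0.0061 = 0.068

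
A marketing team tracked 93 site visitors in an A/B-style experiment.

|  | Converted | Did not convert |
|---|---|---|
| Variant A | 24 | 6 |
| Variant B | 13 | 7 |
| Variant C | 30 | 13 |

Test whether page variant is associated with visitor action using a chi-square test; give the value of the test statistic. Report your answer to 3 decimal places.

Row totals: 30, 20, 43. Column totals: 67, 26. Grand total N = 93.
Expected counts (row total × column total / N):
  Variant A, Converted: 30×67/93 = 21.6129
  Variant A, Did not convert: 30×26/93 = 8.3871
  Variant B, Converted: 20×67/93 = 14.4086
  Variant B, Did not convert: 20×26/93 = 5.5914
  Variant C, Converted: 43×67/93 = 30.9785
  Variant C, Did not convert: 43×26/93 = 12.0215
Contributions (O − E)²/E:
  (24 − 21.6129)²/21.6129 = 0.2637
  (6 − 8.3871)²/8.3871 = 0.6794
  (13 − 14.4086)²/14.4086 = 0.1377
  (7 − 5.5914)²/5.5914 = 0.3549
  (30 − 30.9785)²/30.9785 = 0.0309
  (13 − 12.0215)²/12.0215 = 0.0796
χ² = 0.2637 + 0.6794 + 0.1377 + 0.3549 + 0.0309 + 0.0796 = 1.546

1.546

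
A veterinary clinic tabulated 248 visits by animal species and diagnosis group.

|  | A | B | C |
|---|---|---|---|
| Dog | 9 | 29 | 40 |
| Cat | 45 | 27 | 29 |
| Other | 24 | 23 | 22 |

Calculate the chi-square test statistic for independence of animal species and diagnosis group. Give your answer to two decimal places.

23.88

Row totals: 78, 101, 69. Column totals: 78, 79, 91. Grand total N = 248.
Expected counts (row total × column total / N):
  Dog, A: 78×78/248 = 24.5323
  Dog, B: 78×79/248 = 24.8468
  Dog, C: 78×91/248 = 28.6210
  Cat, A: 101×78/248 = 31.7661
  Cat, B: 101×79/248 = 32.1734
  Cat, C: 101×91/248 = 37.0605
  Other, A: 69×78/248 = 21.7016
  Other, B: 69×79/248 = 21.9798
  Other, C: 69×91/248 = 25.3185
Contributions (O − E)²/E:
  (9 − 24.5323)²/24.5323 = 9.8341
  (29 − 24.8468)²/24.8468 = 0.6942
  (40 − 28.6210)²/28.6210 = 4.5240
  (45 − 31.7661)²/31.7661 = 5.5133
  (27 − 32.1734)²/32.1734 = 0.8319
  (29 − 37.0605)²/37.0605 = 1.7531
  (24 − 21.7016)²/21.7016 = 0.2434
  (23 − 21.9798)²/21.9798 = 0.0474
  (22 − 25.3185)²/25.3185 = 0.4350
χ² = 9.8341 + 0.6942 + 4.5240 + 5.5133 + 0.8319 + 1.7531 + 0.2434 + 0.0474 + 0.4350 = 23.88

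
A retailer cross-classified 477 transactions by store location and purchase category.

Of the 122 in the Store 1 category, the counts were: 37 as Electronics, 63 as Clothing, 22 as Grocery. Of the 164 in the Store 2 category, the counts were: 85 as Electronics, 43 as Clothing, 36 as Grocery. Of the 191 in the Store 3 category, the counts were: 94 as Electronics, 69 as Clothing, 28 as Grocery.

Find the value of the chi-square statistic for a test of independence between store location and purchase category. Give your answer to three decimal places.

23.181

Row totals: 122, 164, 191. Column totals: 216, 175, 86. Grand total N = 477.
Expected counts (row total × column total / N):
  Store 1, Electronics: 122×216/477 = 55.2453
  Store 1, Clothing: 122×175/477 = 44.7589
  Store 1, Grocery: 122×86/477 = 21.9958
  Store 2, Electronics: 164×216/477 = 74.2642
  Store 2, Clothing: 164×175/477 = 60.1677
  Store 2, Grocery: 164×86/477 = 29.5681
  Store 3, Electronics: 191×216/477 = 86.4906
  Store 3, Clothing: 191×175/477 = 70.0734
  Store 3, Grocery: 191×86/477 = 34.4361
Contributions (O − E)²/E:
  (37 − 55.2453)²/55.2453 = 6.0257
  (63 − 44.7589)²/44.7589 = 7.4340
  (22 − 21.9958)²/21.9958 = 0.0000
  (85 − 74.2642)²/74.2642 = 1.5520
  (43 − 60.1677)²/60.1677 = 4.8985
  (36 − 29.5681)²/29.5681 = 1.3991
  (94 − 86.4906)²/86.4906 = 0.6520
  (69 − 70.0734)²/70.0734 = 0.0164
  (28 − 34.4361)²/34.4361 = 1.2029
χ² = 6.0257 + 7.4340 + 0.0000 + 1.5520 + 4.8985 + 1.3991 + 0.6520 + 0.0164 + 1.2029 = 23.181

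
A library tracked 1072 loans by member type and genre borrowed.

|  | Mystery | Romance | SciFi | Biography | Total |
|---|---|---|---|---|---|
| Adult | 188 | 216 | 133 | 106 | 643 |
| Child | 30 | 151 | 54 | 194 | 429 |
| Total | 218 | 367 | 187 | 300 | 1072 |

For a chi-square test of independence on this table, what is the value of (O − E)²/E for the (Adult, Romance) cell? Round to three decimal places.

0.078

Row total (Adult) = 643; column total (Romance) = 367; N = 1072.
Expected count E = 643 × 367 / 1072 = 220.1315.
Contribution = (O − E)²/E = (216 − 220.1315)² / 220.1315 = 0.078.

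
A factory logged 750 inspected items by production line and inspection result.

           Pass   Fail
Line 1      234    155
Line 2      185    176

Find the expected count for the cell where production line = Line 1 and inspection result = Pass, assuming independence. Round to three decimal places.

217.321

Row total (Line 1) = 389; column total (Pass) = 419; grand total N = 750.
Expected count = (row total × column total) / N = 389 × 419 / 750 = 217.321.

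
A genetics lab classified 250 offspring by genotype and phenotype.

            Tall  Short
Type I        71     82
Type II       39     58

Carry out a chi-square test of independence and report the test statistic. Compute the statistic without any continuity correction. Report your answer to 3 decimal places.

0.926

Row totals: 153, 97. Column totals: 110, 140. Grand total N = 250.
Expected counts (row total × column total / N):
  Type I, Tall: 153×110/250 = 67.3200
  Type I, Short: 153×140/250 = 85.6800
  Type II, Tall: 97×110/250 = 42.6800
  Type II, Short: 97×140/250 = 54.3200
Contributions (O − E)²/E:
  (71 − 67.3200)²/67.3200 = 0.2012
  (82 − 85.6800)²/85.6800 = 0.1581
  (39 − 42.6800)²/42.6800 = 0.3173
  (58 − 54.3200)²/54.3200 = 0.2493
χ² = 0.2012 + 0.1581 + 0.3173 + 0.2493 = 0.926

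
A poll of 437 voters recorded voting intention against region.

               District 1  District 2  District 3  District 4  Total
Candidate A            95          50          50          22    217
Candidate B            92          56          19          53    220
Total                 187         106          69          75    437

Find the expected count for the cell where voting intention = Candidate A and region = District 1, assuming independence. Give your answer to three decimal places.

92.858

Row total (Candidate A) = 217; column total (District 1) = 187; grand total N = 437.
Expected count = (row total × column total) / N = 217 × 187 / 437 = 92.858.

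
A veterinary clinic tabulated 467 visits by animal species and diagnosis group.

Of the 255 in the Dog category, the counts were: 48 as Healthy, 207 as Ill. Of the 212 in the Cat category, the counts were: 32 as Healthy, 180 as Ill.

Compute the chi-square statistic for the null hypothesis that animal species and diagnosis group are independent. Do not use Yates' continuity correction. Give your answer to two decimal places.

1.13

Row totals: 255, 212. Column totals: 80, 387. Grand total N = 467.
Expected counts (row total × column total / N):
  Dog, Healthy: 255×80/467 = 43.683
  Dog, Ill: 255×387/467 = 211.317
  Cat, Healthy: 212×80/467 = 36.317
  Cat, Ill: 212×387/467 = 175.683
Contributions (O − E)²/E:
  (48 − 43.683)²/43.683 = 0.4266
  (207 − 211.317)²/211.317 = 0.0882
  (32 − 36.317)²/36.317 = 0.5132
  (180 − 175.683)²/175.683 = 0.1061
χ² = 0.4266 + 0.0882 + 0.5132 + 0.1061 = 1.13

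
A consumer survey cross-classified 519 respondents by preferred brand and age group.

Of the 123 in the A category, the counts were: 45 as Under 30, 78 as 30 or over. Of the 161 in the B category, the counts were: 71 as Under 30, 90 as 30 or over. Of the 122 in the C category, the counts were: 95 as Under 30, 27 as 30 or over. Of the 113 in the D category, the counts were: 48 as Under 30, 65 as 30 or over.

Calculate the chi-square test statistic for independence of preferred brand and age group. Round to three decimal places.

51.553

Row totals: 123, 161, 122, 113. Column totals: 259, 260. Grand total N = 519.
Expected counts (row total × column total / N):
  A, Under 30: 123×259/519 = 61.3815
  A, 30 or over: 123×260/519 = 61.6185
  B, Under 30: 161×259/519 = 80.3449
  B, 30 or over: 161×260/519 = 80.6551
  C, Under 30: 122×259/519 = 60.8825
  C, 30 or over: 122×260/519 = 61.1175
  D, Under 30: 113×259/519 = 56.3911
  D, 30 or over: 113×260/519 = 56.6089
Contributions (O − E)²/E:
  (45 − 61.3815)²/61.3815 = 4.3719
  (78 − 61.6185)²/61.6185 = 4.3551
  (71 − 80.3449)²/80.3449 = 1.0869
  (90 − 80.6551)²/80.6551 = 1.0827
  (95 − 60.8825)²/60.8825 = 19.1189
  (27 − 61.1175)²/61.1175 = 19.0453
  (48 − 56.3911)²/56.3911 = 1.2486
  (65 − 56.6089)²/56.6089 = 1.2438
χ² = 4.3719 + 4.3551 + 1.0869 + 1.0827 + 19.1189 + 19.0453 + 1.2486 + 1.2438 = 51.553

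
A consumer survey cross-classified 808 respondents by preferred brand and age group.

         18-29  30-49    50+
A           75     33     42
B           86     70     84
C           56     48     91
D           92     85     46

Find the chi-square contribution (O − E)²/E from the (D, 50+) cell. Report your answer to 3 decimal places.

Row total (D) = 223; column total (50+) = 263; N = 808.
Expected count E = 223 × 263 / 808 = 72.58540.
Contribution = (O − E)²/E = (46 − 72.58540)² / 72.58540 = 9.737.

9.737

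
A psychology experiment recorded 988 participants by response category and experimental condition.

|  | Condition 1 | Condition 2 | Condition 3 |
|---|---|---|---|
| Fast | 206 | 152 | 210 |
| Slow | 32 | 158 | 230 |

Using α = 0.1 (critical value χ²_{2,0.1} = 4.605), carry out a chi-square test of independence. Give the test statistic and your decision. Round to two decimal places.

Row totals: 568, 420. Column totals: 238, 310, 440. Grand total N = 988.
Expected counts (row total × column total / N):
  Fast, Condition 1: 568×238/988 = 136.826
  Fast, Condition 2: 568×310/988 = 178.219
  Fast, Condition 3: 568×440/988 = 252.955
  Slow, Condition 1: 420×238/988 = 101.174
  Slow, Condition 2: 420×310/988 = 131.781
  Slow, Condition 3: 420×440/988 = 187.045
Contributions (O − E)²/E:
  (206 − 136.826)²/136.826 = 34.9717
  (152 − 178.219)²/178.219 = 3.8573
  (210 − 252.955)²/252.955 = 7.2943
  (32 − 101.174)²/101.174 = 47.2952
  (158 − 131.781)²/131.781 = 5.2165
  (230 − 187.045)²/187.045 = 9.8646
χ² = 34.9717 + 3.8573 + 7.2943 + 47.2952 + 5.2165 + 9.8646 = 108.50
df = (2−1)(3−1) = 2. Since 108.50 > 4.605, reject the null hypothesis of independence at α = 0.1.

108.50; reject H₀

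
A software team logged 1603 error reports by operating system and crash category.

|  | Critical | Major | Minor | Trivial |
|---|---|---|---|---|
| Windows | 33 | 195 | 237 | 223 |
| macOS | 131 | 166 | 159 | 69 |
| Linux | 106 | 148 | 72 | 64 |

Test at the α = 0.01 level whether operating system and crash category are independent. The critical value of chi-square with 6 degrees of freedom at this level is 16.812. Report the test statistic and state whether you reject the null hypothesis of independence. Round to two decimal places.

Row totals: 688, 525, 390. Column totals: 270, 509, 468, 356. Grand total N = 1603.
Expected counts (row total × column total / N):
  Windows, Critical: 688×270/1603 = 115.883
  Windows, Major: 688×509/1603 = 218.460
  Windows, Minor: 688×468/1603 = 200.863
  Windows, Trivial: 688×356/1603 = 152.794
  macOS, Critical: 525×270/1603 = 88.428
  macOS, Major: 525×509/1603 = 166.703
  macOS, Minor: 525×468/1603 = 153.275
  macOS, Trivial: 525×356/1603 = 116.594
  Linux, Critical: 390×270/1603 = 65.689
  Linux, Major: 390×509/1603 = 123.837
  Linux, Minor: 390×468/1603 = 113.862
  Linux, Trivial: 390×356/1603 = 86.613
Contributions (O − E)²/E:
  (33 − 115.883)²/115.883 = 59.2804
  (195 − 218.460)²/218.460 = 2.5193
  (237 − 200.863)²/200.863 = 6.5014
  (223 − 152.794)²/152.794 = 32.2584
  (131 − 88.428)²/88.428 = 20.4955
  (166 − 166.703)²/166.703 = 0.0030
  (159 − 153.275)²/153.275 = 0.2138
  (69 − 116.594)²/116.594 = 19.4280
  (106 − 65.689)²/65.689 = 24.7374
  (148 − 123.837)²/123.837 = 4.7147
  (72 − 113.862)²/113.862 = 15.3908
  (64 − 86.613)²/86.613 = 5.9038
χ² = 59.2804 + 2.5193 + 6.5014 + 32.2584 + 20.4955 + 0.0030 + 0.2138 + 19.4280 + 24.7374 + 4.7147 + 15.3908 + 5.9038 = 191.45
df = (3−1)(4−1) = 6. Since 191.45 > 16.812, reject the null hypothesis of independence at α = 0.01.

191.45; reject H₀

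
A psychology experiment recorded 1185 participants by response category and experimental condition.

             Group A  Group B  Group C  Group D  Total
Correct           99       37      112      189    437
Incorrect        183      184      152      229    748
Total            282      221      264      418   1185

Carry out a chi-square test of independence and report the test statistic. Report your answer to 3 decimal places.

54.844

Grand total N = 1185.
Expected counts (row total × column total / N):
  Correct, Group A: 437×282/1185 = 103.9949
  Correct, Group B: 437×221/1185 = 81.4996
  Correct, Group C: 437×264/1185 = 97.3570
  Correct, Group D: 437×418/1185 = 154.1485
  Incorrect, Group A: 748×282/1185 = 178.0051
  Incorrect, Group B: 748×221/1185 = 139.5004
  Incorrect, Group C: 748×264/1185 = 166.6430
  Incorrect, Group D: 748×418/1185 = 263.8515
Contributions (O − E)²/E:
  (99 − 103.9949)²/103.9949 = 0.2399
  (37 − 81.4996)²/81.4996 = 24.2972
  (112 − 97.3570)²/97.3570 = 2.2024
  (189 − 154.1485)²/154.1485 = 7.8796
  (183 − 178.0051)²/178.0051 = 0.1402
  (184 − 139.5004)²/139.5004 = 14.1950
  (152 − 166.6430)²/166.6430 = 1.2867
  (229 − 263.8515)²/263.8515 = 4.6034
χ² = 0.2399 + 24.2972 + 2.2024 + 7.8796 + 0.1402 + 14.1950 + 1.2867 + 4.6034 = 54.844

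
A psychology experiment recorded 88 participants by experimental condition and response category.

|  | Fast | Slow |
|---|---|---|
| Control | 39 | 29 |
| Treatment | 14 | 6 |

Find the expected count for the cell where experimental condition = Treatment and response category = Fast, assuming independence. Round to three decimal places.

Row total (Treatment) = 20; column total (Fast) = 53; grand total N = 88.
Expected count = (row total × column total) / N = 20 × 53 / 88 = 12.045.

12.045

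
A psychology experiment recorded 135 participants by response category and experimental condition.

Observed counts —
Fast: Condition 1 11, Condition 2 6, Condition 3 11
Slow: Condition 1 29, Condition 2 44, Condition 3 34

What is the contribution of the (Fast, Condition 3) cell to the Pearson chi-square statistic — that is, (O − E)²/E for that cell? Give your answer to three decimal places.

0.298

Row total (Fast) = 28; column total (Condition 3) = 45; N = 135.
Expected count E = 28 × 45 / 135 = 9.3333.
Contribution = (O − E)²/E = (11 − 9.3333)² / 9.3333 = 0.298.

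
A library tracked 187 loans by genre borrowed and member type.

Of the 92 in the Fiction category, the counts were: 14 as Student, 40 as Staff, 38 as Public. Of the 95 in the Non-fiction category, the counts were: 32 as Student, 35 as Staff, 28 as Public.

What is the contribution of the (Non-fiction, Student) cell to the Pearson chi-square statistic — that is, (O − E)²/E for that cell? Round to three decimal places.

3.188

Row total (Non-fiction) = 95; column total (Student) = 46; N = 187.
Expected count E = 95 × 46 / 187 = 23.3690.
Contribution = (O − E)²/E = (32 − 23.3690)² / 23.3690 = 3.188.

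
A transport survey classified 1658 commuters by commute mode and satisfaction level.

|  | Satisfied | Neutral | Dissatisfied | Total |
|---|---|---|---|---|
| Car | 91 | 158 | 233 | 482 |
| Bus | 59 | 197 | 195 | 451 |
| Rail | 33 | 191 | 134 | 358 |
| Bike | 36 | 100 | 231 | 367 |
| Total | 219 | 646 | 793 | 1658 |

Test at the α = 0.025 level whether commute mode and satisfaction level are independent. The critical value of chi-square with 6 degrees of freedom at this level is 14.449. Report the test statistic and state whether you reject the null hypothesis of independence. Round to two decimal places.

86.16; reject H₀

Grand total N = 1658.
Expected counts (row total × column total / N):
  Car, Satisfied: 482×219/1658 = 63.666
  Car, Neutral: 482×646/1658 = 187.800
  Car, Dissatisfied: 482×793/1658 = 230.534
  Bus, Satisfied: 451×219/1658 = 59.571
  Bus, Neutral: 451×646/1658 = 175.721
  Bus, Dissatisfied: 451×793/1658 = 215.707
  Rail, Satisfied: 358×219/1658 = 47.287
  Rail, Neutral: 358×646/1658 = 139.486
  Rail, Dissatisfied: 358×793/1658 = 171.227
  Bike, Satisfied: 367×219/1658 = 48.476
  Bike, Neutral: 367×646/1658 = 142.993
  Bike, Dissatisfied: 367×793/1658 = 175.531
Contributions (O − E)²/E:
  (91 − 63.666)²/63.666 = 11.7354
  (158 − 187.800)²/187.800 = 4.7286
  (233 − 230.534)²/230.534 = 0.0264
  (59 − 59.571)²/59.571 = 0.0055
  (197 − 175.721)²/175.721 = 2.5768
  (195 − 215.707)²/215.707 = 1.9878
  (33 − 47.287)²/47.287 = 4.3166
  (191 − 139.486)²/139.486 = 19.0248
  (134 − 171.227)²/171.227 = 8.0936
  (36 − 48.476)²/48.476 = 3.2109
  (100 − 142.993)²/142.993 = 12.9265
  (231 − 175.531)²/175.531 = 17.5286
χ² = 11.7354 + 4.7286 + 0.0264 + 0.0055 + 2.5768 + 1.9878 + 4.3166 + 19.0248 + 8.0936 + 3.2109 + 12.9265 + 17.5286 = 86.16
df = (4−1)(3−1) = 6. Since 86.16 > 14.449, reject the null hypothesis of independence at α = 0.025.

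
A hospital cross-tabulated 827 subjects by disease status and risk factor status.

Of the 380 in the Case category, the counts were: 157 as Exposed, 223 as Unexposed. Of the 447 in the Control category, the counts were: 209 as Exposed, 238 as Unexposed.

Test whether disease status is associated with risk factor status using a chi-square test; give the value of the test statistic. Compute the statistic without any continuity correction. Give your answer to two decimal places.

Row totals: 380, 447. Column totals: 366, 461. Grand total N = 827.
Expected counts (row total × column total / N):
  Case, Exposed: 380×366/827 = 168.174
  Case, Unexposed: 380×461/827 = 211.826
  Control, Exposed: 447×366/827 = 197.826
  Control, Unexposed: 447×461/827 = 249.174
Contributions (O − E)²/E:
  (157 − 168.174)²/168.174 = 0.7424
  (223 − 211.826)²/211.826 = 0.5894
  (209 − 197.826)²/197.826 = 0.6312
  (238 − 249.174)²/249.174 = 0.5011
χ² = 0.7424 + 0.5894 + 0.6312 + 0.5011 = 2.46

2.46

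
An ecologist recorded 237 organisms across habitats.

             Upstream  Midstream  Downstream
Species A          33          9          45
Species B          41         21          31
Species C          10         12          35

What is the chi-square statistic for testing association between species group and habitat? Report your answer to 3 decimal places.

Row totals: 87, 93, 57. Column totals: 84, 42, 111. Grand total N = 237.
Expected counts (row total × column total / N):
  Species A, Upstream: 87×84/237 = 30.8354
  Species A, Midstream: 87×42/237 = 15.4177
  Species A, Downstream: 87×111/237 = 40.7468
  Species B, Upstream: 93×84/237 = 32.9620
  Species B, Midstream: 93×42/237 = 16.4810
  Species B, Downstream: 93×111/237 = 43.5570
  Species C, Upstream: 57×84/237 = 20.2025
  Species C, Midstream: 57×42/237 = 10.1013
  Species C, Downstream: 57×111/237 = 26.6962
Contributions (O − E)²/E:
  (33 − 30.8354)²/30.8354 = 0.1520
  (9 − 15.4177)²/15.4177 = 2.6714
  (45 − 40.7468)²/40.7468 = 0.4440
  (41 − 32.9620)²/32.9620 = 1.9601
  (21 − 16.4810)²/16.4810 = 1.2391
  (31 − 43.5570)²/43.5570 = 3.6200
  (10 − 20.2025)²/20.2025 = 5.1524
  (12 − 10.1013)²/10.1013 = 0.3569
  (35 − 26.6962)²/26.6962 = 2.5829
χ² = 0.1520 + 2.6714 + 0.4440 + 1.9601 + 1.2391 + 3.6200 + 5.1524 + 0.3569 + 2.5829 = 18.179

18.179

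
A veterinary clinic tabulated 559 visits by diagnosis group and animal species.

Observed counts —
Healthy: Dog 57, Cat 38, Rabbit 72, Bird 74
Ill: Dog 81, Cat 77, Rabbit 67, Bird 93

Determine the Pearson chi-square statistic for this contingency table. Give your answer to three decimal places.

Row totals: 241, 318. Column totals: 138, 115, 139, 167. Grand total N = 559.
Expected counts (row total × column total / N):
  Healthy, Dog: 241×138/559 = 59.4955
  Healthy, Cat: 241×115/559 = 49.5796
  Healthy, Rabbit: 241×139/559 = 59.9267
  Healthy, Bird: 241×167/559 = 71.9982
  Ill, Dog: 318×138/559 = 78.5045
  Ill, Cat: 318×115/559 = 65.4204
  Ill, Rabbit: 318×139/559 = 79.0733
  Ill, Bird: 318×167/559 = 95.0018
Contributions (O − E)²/E:
  (57 − 59.4955)²/59.4955 = 0.1047
  (38 − 49.5796)²/49.5796 = 2.7045
  (72 − 59.9267)²/59.9267 = 2.4324
  (74 − 71.9982)²/71.9982 = 0.0557
  (81 − 78.5045)²/78.5045 = 0.0793
  (77 − 65.4204)²/65.4204 = 2.0496
  (67 − 79.0733)²/79.0733 = 1.8434
  (93 − 95.0018)²/95.0018 = 0.0422
χ² = 0.1047 + 2.7045 + 2.4324 + 0.0557 + 0.0793 + 2.0496 + 1.8434 + 0.0422 = 9.312

9.312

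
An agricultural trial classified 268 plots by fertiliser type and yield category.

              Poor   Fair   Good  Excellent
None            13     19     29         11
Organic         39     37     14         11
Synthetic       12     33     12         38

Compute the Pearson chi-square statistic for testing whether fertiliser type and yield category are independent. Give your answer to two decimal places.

Row totals: 72, 101, 95. Column totals: 64, 89, 55, 60. Grand total N = 268.
Expected counts (row total × column total / N):
  None, Poor: 72×64/268 = 17.194
  None, Fair: 72×89/268 = 23.910
  None, Good: 72×55/268 = 14.776
  None, Excellent: 72×60/268 = 16.119
  Organic, Poor: 101×64/268 = 24.119
  Organic, Fair: 101×89/268 = 33.541
  Organic, Good: 101×55/268 = 20.728
  Organic, Excellent: 101×60/268 = 22.612
  Synthetic, Poor: 95×64/268 = 22.687
  Synthetic, Fair: 95×89/268 = 31.549
  Synthetic, Good: 95×55/268 = 19.496
  Synthetic, Excellent: 95×60/268 = 21.269
Contributions (O − E)²/E:
  (13 − 17.194)²/17.194 = 1.0230
  (19 − 23.910)²/23.910 = 1.0083
  (29 − 14.776)²/14.776 = 13.6926
  (11 − 16.119)²/16.119 = 1.6257
  (39 − 24.119)²/24.119 = 9.1813
  (37 − 33.541)²/33.541 = 0.3567
  (14 − 20.728)²/20.728 = 2.1838
  (11 − 22.612)²/22.612 = 5.9631
  (12 − 22.687)²/22.687 = 5.0342
  (33 − 31.549)²/31.549 = 0.0667
  (12 − 19.496)²/19.496 = 2.8821
  (38 − 21.269)²/21.269 = 13.1612
χ² = 1.0230 + 1.0083 + 13.6926 + 1.6257 + 9.1813 + 0.3567 + 2.1838 + 5.9631 + 5.0342 + 0.0667 + 2.8821 + 13.1612 = 56.18

56.18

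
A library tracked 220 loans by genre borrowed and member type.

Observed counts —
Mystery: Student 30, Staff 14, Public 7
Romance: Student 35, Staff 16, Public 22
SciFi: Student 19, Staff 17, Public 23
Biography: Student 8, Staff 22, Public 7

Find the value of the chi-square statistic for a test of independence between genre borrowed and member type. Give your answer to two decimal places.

28.53

Row totals: 51, 73, 59, 37. Column totals: 92, 69, 59. Grand total N = 220.
Expected counts (row total × column total / N):
  Mystery, Student: 51×92/220 = 21.327
  Mystery, Staff: 51×69/220 = 15.995
  Mystery, Public: 51×59/220 = 13.677
  Romance, Student: 73×92/220 = 30.527
  Romance, Staff: 73×69/220 = 22.895
  Romance, Public: 73×59/220 = 19.577
  SciFi, Student: 59×92/220 = 24.673
  SciFi, Staff: 59×69/220 = 18.505
  SciFi, Public: 59×59/220 = 15.823
  Biography, Student: 37×92/220 = 15.473
  Biography, Staff: 37×69/220 = 11.605
  Biography, Public: 37×59/220 = 9.923
Contributions (O − E)²/E:
  (30 − 21.327)²/21.327 = 3.5270
  (14 − 15.995)²/15.995 = 0.2488
  (7 − 13.677)²/13.677 = 3.2597
  (35 − 30.527)²/30.527 = 0.6554
  (16 − 22.895)²/22.895 = 2.0765
  (22 − 19.577)²/19.577 = 0.2999
  (19 − 24.673)²/24.673 = 1.3044
  (17 − 18.505)²/18.505 = 0.1224
  (23 − 15.823)²/15.823 = 3.2553
  (8 − 15.473)²/15.473 = 3.6092
  (22 − 11.605)²/11.605 = 9.3112
  (7 − 9.923)²/9.923 = 0.8610
χ² = 3.5270 + 0.2488 + 3.2597 + 0.6554 + 2.0765 + 0.2999 + 1.3044 + 0.1224 + 3.2553 + 3.6092 + 9.3112 + 0.8610 = 28.53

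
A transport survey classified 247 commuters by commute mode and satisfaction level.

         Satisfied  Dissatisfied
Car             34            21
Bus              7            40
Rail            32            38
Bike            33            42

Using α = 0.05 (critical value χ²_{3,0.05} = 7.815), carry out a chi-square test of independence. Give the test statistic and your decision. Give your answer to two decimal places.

23.35; reject H₀

Row totals: 55, 47, 70, 75. Column totals: 106, 141. Grand total N = 247.
Expected counts (row total × column total / N):
  Car, Satisfied: 55×106/247 = 23.603
  Car, Dissatisfied: 55×141/247 = 31.397
  Bus, Satisfied: 47×106/247 = 20.170
  Bus, Dissatisfied: 47×141/247 = 26.830
  Rail, Satisfied: 70×106/247 = 30.040
  Rail, Dissatisfied: 70×141/247 = 39.960
  Bike, Satisfied: 75×106/247 = 32.186
  Bike, Dissatisfied: 75×141/247 = 42.814
Contributions (O − E)²/E:
  (34 − 23.603)²/23.603 = 4.5798
  (21 − 31.397)²/31.397 = 3.4429
  (7 − 20.170)²/20.170 = 8.5994
  (40 − 26.830)²/26.830 = 6.4647
  (32 − 30.040)²/30.040 = 0.1279
  (38 − 39.960)²/39.960 = 0.0961
  (33 − 32.186)²/32.186 = 0.0206
  (42 − 42.814)²/42.814 = 0.0155
χ² = 4.5798 + 3.4429 + 8.5994 + 6.4647 + 0.1279 + 0.0961 + 0.0206 + 0.0155 = 23.35
df = (4−1)(2−1) = 3. Since 23.35 > 7.815, reject the null hypothesis of independence at α = 0.05.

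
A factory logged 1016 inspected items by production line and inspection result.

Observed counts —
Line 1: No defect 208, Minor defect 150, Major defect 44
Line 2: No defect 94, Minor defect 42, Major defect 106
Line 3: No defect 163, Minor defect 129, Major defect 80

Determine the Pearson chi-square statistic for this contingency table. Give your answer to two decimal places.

99.16

Row totals: 402, 242, 372. Column totals: 465, 321, 230. Grand total N = 1016.
Expected counts (row total × column total / N):
  Line 1, No defect: 402×465/1016 = 183.986
  Line 1, Minor defect: 402×321/1016 = 127.010
  Line 1, Major defect: 402×230/1016 = 91.004
  Line 2, No defect: 242×465/1016 = 110.758
  Line 2, Minor defect: 242×321/1016 = 76.459
  Line 2, Major defect: 242×230/1016 = 54.783
  Line 3, No defect: 372×465/1016 = 170.256
  Line 3, Minor defect: 372×321/1016 = 117.531
  Line 3, Major defect: 372×230/1016 = 84.213
Contributions (O − E)²/E:
  (208 − 183.986)²/183.986 = 3.1343
  (150 − 127.010)²/127.010 = 4.1614
  (44 − 91.004)²/91.004 = 24.2778
  (94 − 110.758)²/110.758 = 2.5355
  (42 − 76.459)²/76.459 = 15.5302
  (106 − 54.783)²/54.783 = 47.8831
  (163 − 170.256)²/170.256 = 0.3092
  (129 − 117.531)²/117.531 = 1.1192
  (80 − 84.213)²/84.213 = 0.2108
χ² = 3.1343 + 4.1614 + 24.2778 + 2.5355 + 15.5302 + 47.8831 + 0.3092 + 1.1192 + 0.2108 = 99.16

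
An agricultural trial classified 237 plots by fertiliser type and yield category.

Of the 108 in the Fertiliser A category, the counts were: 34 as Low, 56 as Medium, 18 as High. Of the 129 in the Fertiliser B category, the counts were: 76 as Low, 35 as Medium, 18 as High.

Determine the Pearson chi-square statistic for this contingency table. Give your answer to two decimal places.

19.17

Row totals: 108, 129. Column totals: 110, 91, 36. Grand total N = 237.
Expected counts (row total × column total / N):
  Fertiliser A, Low: 108×110/237 = 50.127
  Fertiliser A, Medium: 108×91/237 = 41.468
  Fertiliser A, High: 108×36/237 = 16.405
  Fertiliser B, Low: 129×110/237 = 59.873
  Fertiliser B, Medium: 129×91/237 = 49.532
  Fertiliser B, High: 129×36/237 = 19.595
Contributions (O − E)²/E:
  (34 − 50.127)²/50.127 = 5.1884
  (56 − 41.468)²/41.468 = 5.0926
  (18 − 16.405)²/16.405 = 0.1551
  (76 − 59.873)²/59.873 = 4.3439
  (35 − 49.532)²/49.532 = 4.2635
  (18 − 19.595)²/19.595 = 0.1298
χ² = 5.1884 + 5.0926 + 0.1551 + 4.3439 + 4.2635 + 0.1298 = 19.17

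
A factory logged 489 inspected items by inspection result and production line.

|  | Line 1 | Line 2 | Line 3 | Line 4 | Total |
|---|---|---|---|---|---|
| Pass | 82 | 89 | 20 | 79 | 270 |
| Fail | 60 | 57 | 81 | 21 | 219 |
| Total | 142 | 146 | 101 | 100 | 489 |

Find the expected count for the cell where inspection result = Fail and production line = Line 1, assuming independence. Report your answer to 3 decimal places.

Row total (Fail) = 219; column total (Line 1) = 142; grand total N = 489.
Expected count = (row total × column total) / N = 219 × 142 / 489 = 63.595.

63.595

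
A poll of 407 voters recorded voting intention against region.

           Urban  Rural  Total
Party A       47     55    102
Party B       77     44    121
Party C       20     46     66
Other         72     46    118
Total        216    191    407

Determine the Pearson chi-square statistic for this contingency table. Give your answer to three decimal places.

24.154

Grand total N = 407.
Expected counts (row total × column total / N):
  Party A, Urban: 102×216/407 = 54.1327
  Party A, Rural: 102×191/407 = 47.8673
  Party B, Urban: 121×216/407 = 64.2162
  Party B, Rural: 121×191/407 = 56.7838
  Party C, Urban: 66×216/407 = 35.0270
  Party C, Rural: 66×191/407 = 30.9730
  Other, Urban: 118×216/407 = 62.6241
  Other, Rural: 118×191/407 = 55.3759
Contributions (O − E)²/E:
  (47 − 54.1327)²/54.1327 = 0.9398
  (55 − 47.8673)²/47.8673 = 1.0628
  (77 − 64.2162)²/64.2162 = 2.5449
  (44 − 56.7838)²/56.7838 = 2.8780
  (20 − 35.0270)²/35.0270 = 6.4468
  (46 − 30.9730)²/30.9730 = 7.2906
  (72 − 62.6241)²/62.6241 = 1.4037
  (46 − 55.3759)²/55.3759 = 1.5875
χ² = 0.9398 + 1.0628 + 2.5449 + 2.8780 + 6.4468 + 7.2906 + 1.4037 + 1.5875 = 24.154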